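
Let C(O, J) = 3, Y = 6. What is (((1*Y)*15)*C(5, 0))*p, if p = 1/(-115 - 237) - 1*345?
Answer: -16394535/176 ≈ -93151.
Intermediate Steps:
p = -121441/352 (p = 1/(-352) - 345 = -1/352 - 345 = -121441/352 ≈ -345.00)
(((1*Y)*15)*C(5, 0))*p = (((1*6)*15)*3)*(-121441/352) = ((6*15)*3)*(-121441/352) = (90*3)*(-121441/352) = 270*(-121441/352) = -16394535/176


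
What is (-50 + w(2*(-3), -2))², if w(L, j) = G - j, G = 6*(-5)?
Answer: 6084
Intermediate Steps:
G = -30
w(L, j) = -30 - j
(-50 + w(2*(-3), -2))² = (-50 + (-30 - 1*(-2)))² = (-50 + (-30 + 2))² = (-50 - 28)² = (-78)² = 6084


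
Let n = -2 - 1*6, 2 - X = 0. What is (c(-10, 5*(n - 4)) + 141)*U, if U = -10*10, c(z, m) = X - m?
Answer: -20300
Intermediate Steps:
X = 2 (X = 2 - 1*0 = 2 + 0 = 2)
n = -8 (n = -2 - 6 = -8)
c(z, m) = 2 - m
U = -100
(c(-10, 5*(n - 4)) + 141)*U = ((2 - 5*(-8 - 4)) + 141)*(-100) = ((2 - 5*(-12)) + 141)*(-100) = ((2 - 1*(-60)) + 141)*(-100) = ((2 + 60) + 141)*(-100) = (62 + 141)*(-100) = 203*(-100) = -20300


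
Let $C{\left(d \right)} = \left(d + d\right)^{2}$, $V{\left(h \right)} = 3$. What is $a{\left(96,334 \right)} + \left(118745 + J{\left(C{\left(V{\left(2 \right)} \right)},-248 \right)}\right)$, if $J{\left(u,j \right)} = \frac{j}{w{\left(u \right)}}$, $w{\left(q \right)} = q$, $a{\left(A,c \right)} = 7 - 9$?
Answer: $\frac{1068625}{9} \approx 1.1874 \cdot 10^{5}$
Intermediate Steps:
$a{\left(A,c \right)} = -2$ ($a{\left(A,c \right)} = 7 - 9 = -2$)
$C{\left(d \right)} = 4 d^{2}$ ($C{\left(d \right)} = \left(2 d\right)^{2} = 4 d^{2}$)
$J{\left(u,j \right)} = \frac{j}{u}$
$a{\left(96,334 \right)} + \left(118745 + J{\left(C{\left(V{\left(2 \right)} \right)},-248 \right)}\right) = -2 + \left(118745 - \frac{248}{4 \cdot 3^{2}}\right) = -2 + \left(118745 - \frac{248}{4 \cdot 9}\right) = -2 + \left(118745 - \frac{248}{36}\right) = -2 + \left(118745 - \frac{62}{9}\right) = -2 + \frac{1068643}{9} = \frac{1068625}{9}$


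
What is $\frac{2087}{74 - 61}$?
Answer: $\frac{2087}{13} \approx 160.54$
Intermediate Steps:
$\frac{2087}{74 - 61} = \frac{2087}{13}$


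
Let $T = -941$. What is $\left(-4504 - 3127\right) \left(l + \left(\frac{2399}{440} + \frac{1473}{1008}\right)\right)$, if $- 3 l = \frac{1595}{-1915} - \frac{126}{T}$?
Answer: $- \frac{363220352109719}{6660247440} \approx -54536.0$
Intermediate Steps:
$l = \frac{251921}{1081209}$ ($l = - \frac{\frac{1595}{-1915} - \frac{126}{-941}}{3} = - \frac{1595 \left(- \frac{1}{1915}\right) - - \frac{126}{941}}{3} = - \frac{- \frac{319}{383} + \frac{126}{941}}{3} = \left(- \frac{1}{3}\right) \left(- \frac{251921}{360403}\right) = \frac{251921}{1081209} \approx 0.233$)
$\left(-4504 - 3127\right) \left(l + \left(\frac{2399}{440} + \frac{1473}{1008}\right)\right) = \left(-4504 - 3127\right) \left(\frac{251921}{1081209} + \left(\frac{2399}{440} + \frac{1473}{1008}\right)\right) = - 7631 \left(\frac{251921}{1081209} + \left(2399 \cdot \frac{1}{440} + 1473 \cdot \frac{1}{1008}\right)\right) = - 7631 \left(\frac{251921}{1081209} + \left(\frac{2399}{440} + \frac{491}{336}\right)\right) = - 7631 \left(\frac{251921}{1081209} + \frac{127763}{18480}\right) = \left(-7631\right) \frac{47598001849}{6660247440} = - \frac{363220352109719}{6660247440}$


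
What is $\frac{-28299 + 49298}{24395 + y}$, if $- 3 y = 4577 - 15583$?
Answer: $\frac{62997}{84191} \approx 0.74826$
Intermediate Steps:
$y = \frac{11006}{3}$ ($y = - \frac{4577 - 15583}{3} = \left(- \frac{1}{3}\right) \left(-11006\right) = \frac{11006}{3} \approx 3668.7$)
$\frac{-28299 + 49298}{24395 + y} = \frac{-28299 + 49298}{24395 + \frac{11006}{3}} = \frac{20999}{\frac{84191}{3}} = 20999 \cdot \frac{3}{84191} = \frac{62997}{84191}$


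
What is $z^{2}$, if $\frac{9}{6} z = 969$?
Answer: $417316$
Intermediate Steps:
$z = 646$ ($z = \frac{2}{3} \cdot 969 = 646$)
$z^{2} = 646^{2} = 417316$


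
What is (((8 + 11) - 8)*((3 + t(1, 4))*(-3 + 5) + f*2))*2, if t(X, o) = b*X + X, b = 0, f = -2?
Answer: 88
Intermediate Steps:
t(X, o) = X (t(X, o) = 0*X + X = 0 + X = X)
(((8 + 11) - 8)*((3 + t(1, 4))*(-3 + 5) + f*2))*2 = (((8 + 11) - 8)*((3 + 1)*(-3 + 5) - 2*2))*2 = ((19 - 8)*(4*2 - 4))*2 = (11*(8 - 4))*2 = (11*4)*2 = 44*2 = 88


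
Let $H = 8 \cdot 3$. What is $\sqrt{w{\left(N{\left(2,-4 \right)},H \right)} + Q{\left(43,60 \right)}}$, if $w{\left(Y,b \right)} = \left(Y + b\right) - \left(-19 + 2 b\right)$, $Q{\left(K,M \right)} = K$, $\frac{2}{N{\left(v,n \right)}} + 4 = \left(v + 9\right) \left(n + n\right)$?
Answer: $\frac{\sqrt{80362}}{46} \approx 6.1627$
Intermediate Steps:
$N{\left(v,n \right)} = \frac{2}{-4 + 2 n \left(9 + v\right)}$ ($N{\left(v,n \right)} = \frac{2}{-4 + \left(v + 9\right) \left(n + n\right)} = \frac{2}{-4 + \left(9 + v\right) 2 n} = \frac{2}{-4 + 2 n \left(9 + v\right)}$)
$H = 24$
$w{\left(Y,b \right)} = 19 + Y - b$ ($w{\left(Y,b \right)} = \left(Y + b\right) - \left(-19 + 2 b\right) = 19 + Y - b$)
$\sqrt{w{\left(N{\left(2,-4 \right)},H \right)} + Q{\left(43,60 \right)}} = \sqrt{\left(19 + \frac{1}{-2 + 9 \left(-4\right) - 8} - 24\right) + 43} = \sqrt{\left(19 + \frac{1}{-2 - 36 - 8} - 24\right) + 43} = \sqrt{\left(19 + \frac{1}{-46} - 24\right) + 43} = \sqrt{\left(19 - \frac{1}{46} - 24\right) + 43} = \sqrt{- \frac{231}{46} + 43} = \sqrt{\frac{1747}{46}} = \frac{\sqrt{80362}}{46}$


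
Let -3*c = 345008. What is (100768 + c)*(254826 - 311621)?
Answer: 2425373680/3 ≈ 8.0846e+8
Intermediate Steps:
c = -345008/3 (c = -⅓*345008 = -345008/3 ≈ -1.1500e+5)
(100768 + c)*(254826 - 311621) = (100768 - 345008/3)*(254826 - 311621) = -42704/3*(-56795) = 2425373680/3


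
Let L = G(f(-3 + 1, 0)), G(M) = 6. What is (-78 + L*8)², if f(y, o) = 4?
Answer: 900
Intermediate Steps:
L = 6
(-78 + L*8)² = (-78 + 6*8)² = (-78 + 48)² = (-30)² = 900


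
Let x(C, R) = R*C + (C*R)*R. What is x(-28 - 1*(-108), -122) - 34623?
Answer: 1146337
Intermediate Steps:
x(C, R) = C*R + C*R**2
x(-28 - 1*(-108), -122) - 34623 = (-28 - 1*(-108))*(-122)*(1 - 122) - 34623 = (-28 + 108)*(-122)*(-121) - 34623 = 80*(-122)*(-121) - 34623 = 1180960 - 34623 = 1146337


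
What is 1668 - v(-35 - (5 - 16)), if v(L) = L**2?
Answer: 1092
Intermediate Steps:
1668 - v(-35 - (5 - 16)) = 1668 - (-35 - (5 - 16))**2 = 1668 - (-35 - 1*(-11))**2 = 1668 - (-35 + 11)**2 = 1668 - 1*(-24)**2 = 1668 - 1*576 = 1668 - 576 = 1092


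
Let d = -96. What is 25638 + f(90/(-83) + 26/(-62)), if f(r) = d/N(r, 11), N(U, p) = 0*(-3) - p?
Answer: 282114/11 ≈ 25647.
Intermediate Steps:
N(U, p) = -p (N(U, p) = 0 - p = -p)
f(r) = 96/11 (f(r) = -96/((-1*11)) = -96/(-11) = -96*(-1/11) = 96/11)
25638 + f(90/(-83) + 26/(-62)) = 25638 + 96/11 = 282114/11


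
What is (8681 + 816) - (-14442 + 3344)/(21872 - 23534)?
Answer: 7886458/831 ≈ 9490.3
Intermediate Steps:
(8681 + 816) - (-14442 + 3344)/(21872 - 23534) = 9497 - (-11098)/(-1662) = 9497 - (-11098)*(-1)/1662 = 9497 - 1*5549/831 = 9497 - 5549/831 = 7886458/831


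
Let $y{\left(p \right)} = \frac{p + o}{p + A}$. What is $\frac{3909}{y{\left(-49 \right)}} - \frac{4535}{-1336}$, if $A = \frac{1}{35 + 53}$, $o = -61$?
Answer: $\frac{2819721083}{1616560} \approx 1744.3$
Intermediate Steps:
$A = \frac{1}{88} \approx 0.011364$
$y{\left(p \right)} = \frac{-61 + p}{\frac{1}{88} + p}$ ($y{\left(p \right)} = \frac{p - 61}{p + \frac{1}{88}} = \frac{-61 + p}{\frac{1}{88} + p}$)
$\frac{3909}{y{\left(-49 \right)}} - \frac{4535}{-1336} = \frac{3909}{88 \frac{1}{1 + 88 \left(-49\right)} \left(-61 - 49\right)} - \frac{4535}{-1336} = \frac{3909}{88 \frac{1}{1 - 4312} \left(-110\right)} - - \frac{4535}{1336} = \frac{3909}{88 \frac{1}{-4311} \left(-110\right)} + \frac{4535}{1336} = \frac{3909}{88 \left(- \frac{1}{4311}\right) \left(-110\right)} + \frac{4535}{1336} = \frac{3909}{\frac{9680}{4311}} + \frac{4535}{1336} = 3909 \cdot \frac{4311}{9680} + \frac{4535}{1336} = \frac{16851699}{9680} + \frac{4535}{1336} = \frac{2819721083}{1616560}$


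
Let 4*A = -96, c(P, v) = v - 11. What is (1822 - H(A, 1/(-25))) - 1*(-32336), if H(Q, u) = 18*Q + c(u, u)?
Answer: 865026/25 ≈ 34601.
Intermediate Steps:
c(P, v) = -11 + v
A = -24 (A = (1/4)*(-96) = -24)
H(Q, u) = -11 + u + 18*Q (H(Q, u) = 18*Q + (-11 + u) = -11 + u + 18*Q)
(1822 - H(A, 1/(-25))) - 1*(-32336) = (1822 - (-11 + 1/(-25) + 18*(-24))) - 1*(-32336) = (1822 - (-11 - 1/25 - 432)) + 32336 = (1822 - 1*(-11076/25)) + 32336 = (1822 + 11076/25) + 32336 = 56626/25 + 32336 = 865026/25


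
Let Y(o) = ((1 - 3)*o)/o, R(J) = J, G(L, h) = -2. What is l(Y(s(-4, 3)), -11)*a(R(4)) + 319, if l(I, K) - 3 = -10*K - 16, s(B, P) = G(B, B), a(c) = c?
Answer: 707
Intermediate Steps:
s(B, P) = -2
Y(o) = -2 (Y(o) = (-2*o)/o = -2)
l(I, K) = -13 - 10*K (l(I, K) = 3 + (-10*K - 16) = 3 + (-16 - 10*K) = -13 - 10*K)
l(Y(s(-4, 3)), -11)*a(R(4)) + 319 = (-13 - 10*(-11))*4 + 319 = (-13 + 110)*4 + 319 = 97*4 + 319 = 388 + 319 = 707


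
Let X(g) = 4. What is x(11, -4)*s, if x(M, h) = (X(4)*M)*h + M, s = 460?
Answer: -75900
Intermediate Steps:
x(M, h) = M + 4*M*h (x(M, h) = (4*M)*h + M = 4*M*h + M = M + 4*M*h)
x(11, -4)*s = (11*(1 + 4*(-4)))*460 = (11*(1 - 16))*460 = (11*(-15))*460 = -165*460 = -75900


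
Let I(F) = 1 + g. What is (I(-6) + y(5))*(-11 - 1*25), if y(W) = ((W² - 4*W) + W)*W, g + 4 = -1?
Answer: -1656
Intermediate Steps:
g = -5 (g = -4 - 1 = -5)
I(F) = -4 (I(F) = 1 - 5 = -4)
y(W) = W*(W² - 3*W) (y(W) = (W² - 3*W)*W = W*(W² - 3*W))
(I(-6) + y(5))*(-11 - 1*25) = (-4 + 5²*(-3 + 5))*(-11 - 1*25) = (-4 + 25*2)*(-11 - 25) = (-4 + 50)*(-36) = 46*(-36) = -1656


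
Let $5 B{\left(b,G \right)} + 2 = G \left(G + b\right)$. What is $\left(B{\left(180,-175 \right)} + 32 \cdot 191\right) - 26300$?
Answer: $- \frac{101817}{5} \approx -20363.0$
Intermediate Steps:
$B{\left(b,G \right)} = - \frac{2}{5} + \frac{G \left(G + b\right)}{5}$
$\left(B{\left(180,-175 \right)} + 32 \cdot 191\right) - 26300 = \left(\left(- \frac{2}{5} + \frac{\left(-175\right)^{2}}{5} + \frac{1}{5} \left(-175\right) 180\right) + 32 \cdot 191\right) - 26300 = \left(\left(- \frac{2}{5} + \frac{1}{5} \cdot 30625 - 6300\right) + 6112\right) - 26300 = \left(\left(- \frac{2}{5} + 6125 - 6300\right) + 6112\right) - 26300 = \left(- \frac{877}{5} + 6112\right) - 26300 = \frac{29683}{5} - 26300 = - \frac{101817}{5}$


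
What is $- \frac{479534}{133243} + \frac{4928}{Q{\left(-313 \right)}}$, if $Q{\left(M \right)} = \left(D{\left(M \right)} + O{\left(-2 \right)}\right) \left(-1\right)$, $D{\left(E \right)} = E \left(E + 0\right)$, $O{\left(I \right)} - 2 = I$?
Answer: $- \frac{4330553450}{1186698497} \approx -3.6492$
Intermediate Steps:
$O{\left(I \right)} = 2 + I$
$D{\left(E \right)} = E^{2}$ ($D{\left(E \right)} = E E = E^{2}$)
$Q{\left(M \right)} = - M^{2}$ ($Q{\left(M \right)} = \left(M^{2} + \left(2 - 2\right)\right) \left(-1\right) = \left(M^{2} + 0\right) \left(-1\right) = M^{2} \left(-1\right) = - M^{2}$)
$- \frac{479534}{133243} + \frac{4928}{Q{\left(-313 \right)}} = - \frac{479534}{133243} + \frac{4928}{\left(-1\right) \left(-313\right)^{2}} = \left(-479534\right) \frac{1}{133243} + \frac{4928}{\left(-1\right) 97969} = - \frac{43594}{12113} + \frac{4928}{-97969} = - \frac{43594}{12113} + 4928 \left(- \frac{1}{97969}\right) = - \frac{43594}{12113} - \frac{4928}{97969} = - \frac{4330553450}{1186698497}$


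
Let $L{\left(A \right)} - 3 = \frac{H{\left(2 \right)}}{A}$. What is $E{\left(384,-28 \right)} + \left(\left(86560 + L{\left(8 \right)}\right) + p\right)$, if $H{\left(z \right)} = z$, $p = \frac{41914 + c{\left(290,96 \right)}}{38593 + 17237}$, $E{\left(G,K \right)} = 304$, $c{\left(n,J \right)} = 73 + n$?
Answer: $\frac{9699681689}{111660} \approx 86868.0$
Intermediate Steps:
$p = \frac{42277}{55830}$ ($p = \frac{41914 + \left(73 + 290\right)}{38593 + 17237} = \frac{41914 + 363}{55830} = 42277 \cdot \frac{1}{55830} = \frac{42277}{55830} \approx 0.75725$)
$L{\left(A \right)} = 3 + \frac{2}{A}$
$E{\left(384,-28 \right)} + \left(\left(86560 + L{\left(8 \right)}\right) + p\right) = 304 + \left(\left(86560 + \left(3 + \frac{2}{8}\right)\right) + \frac{42277}{55830}\right) = 304 + \left(\left(86560 + \left(3 + 2 \cdot \frac{1}{8}\right)\right) + \frac{42277}{55830}\right) = 304 + \left(\left(86560 + \left(3 + \frac{1}{4}\right)\right) + \frac{42277}{55830}\right) = 304 + \left(\left(86560 + \frac{13}{4}\right) + \frac{42277}{55830}\right) = 304 + \left(\frac{346253}{4} + \frac{42277}{55830}\right) = 304 + \frac{9665737049}{111660} = \frac{9699681689}{111660}$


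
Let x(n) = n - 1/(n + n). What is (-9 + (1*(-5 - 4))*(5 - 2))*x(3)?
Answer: -102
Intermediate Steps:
x(n) = n - 1/(2*n)
(-9 + (1*(-5 - 4))*(5 - 2))*x(3) = (-9 + (1*(-5 - 4))*(5 - 2))*(3 - ½/3) = (-9 + (1*(-9))*3)*(3 - ½*⅓) = (-9 - 9*3)*(3 - ⅙) = (-9 - 27)*(17/6) = -36*17/6 = -102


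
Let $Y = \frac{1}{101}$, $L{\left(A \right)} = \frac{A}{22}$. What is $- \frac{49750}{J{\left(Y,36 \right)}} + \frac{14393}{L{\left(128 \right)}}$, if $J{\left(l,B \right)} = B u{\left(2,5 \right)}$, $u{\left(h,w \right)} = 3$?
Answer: $\frac{3478721}{1728} \approx 2013.1$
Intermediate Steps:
$L{\left(A \right)} = \frac{A}{22}$ ($L{\left(A \right)} = A \frac{1}{22} = \frac{A}{22}$)
$Y = \frac{1}{101} \approx 0.009901$
$J{\left(l,B \right)} = 3 B$ ($J{\left(l,B \right)} = B 3 = 3 B$)
$- \frac{49750}{J{\left(Y,36 \right)}} + \frac{14393}{L{\left(128 \right)}} = - \frac{49750}{3 \cdot 36} + \frac{14393}{\frac{1}{22} \cdot 128} = - \frac{49750}{108} + \frac{14393}{\frac{64}{11}} = \left(-49750\right) \frac{1}{108} + 14393 \cdot \frac{11}{64} = - \frac{24875}{54} + \frac{158323}{64} = \frac{3478721}{1728}$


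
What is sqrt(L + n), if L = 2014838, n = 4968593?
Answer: 7*sqrt(142519) ≈ 2642.6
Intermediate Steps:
sqrt(L + n) = sqrt(2014838 + 4968593) = sqrt(6983431) = 7*sqrt(142519)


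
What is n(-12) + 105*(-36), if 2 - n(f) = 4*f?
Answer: -3730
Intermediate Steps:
n(f) = 2 - 4*f
n(-12) + 105*(-36) = (2 - 4*(-12)) + 105*(-36) = (2 + 48) - 3780 = 50 - 3780 = -3730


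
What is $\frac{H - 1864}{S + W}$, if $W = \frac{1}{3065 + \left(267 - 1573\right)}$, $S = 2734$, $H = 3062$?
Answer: $\frac{2107282}{4809107} \approx 0.43819$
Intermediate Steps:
$W = \frac{1}{1759}$ ($W = \frac{1}{3065 - 1306} = \frac{1}{1759} \approx 0.0005685$)
$\frac{H - 1864}{S + W} = \frac{3062 - 1864}{2734 + \frac{1}{1759}} = \frac{1198}{\frac{4809107}{1759}} = 1198 \cdot \frac{1759}{4809107} = \frac{2107282}{4809107}$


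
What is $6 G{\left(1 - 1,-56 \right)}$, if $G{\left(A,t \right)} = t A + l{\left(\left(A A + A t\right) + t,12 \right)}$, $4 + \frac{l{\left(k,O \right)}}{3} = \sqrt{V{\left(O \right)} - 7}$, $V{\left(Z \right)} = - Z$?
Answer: $-72 + 18 i \sqrt{19} \approx -72.0 + 78.46 i$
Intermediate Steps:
$l{\left(k,O \right)} = -12 + 3 \sqrt{-7 - O}$ ($l{\left(k,O \right)} = -12 + 3 \sqrt{- O - 7} = -12 + 3 \sqrt{-7 - O}$)
$G{\left(A,t \right)} = -12 + A t + 3 i \sqrt{19}$ ($G{\left(A,t \right)} = t A - \left(12 - 3 \sqrt{-7 - 12}\right) = A t - \left(12 - 3 \sqrt{-7 - 12}\right) = A t - \left(12 - 3 \sqrt{-19}\right) = A t - \left(12 - 3 i \sqrt{19}\right) = -12 + A t + 3 i \sqrt{19}$)
$6 G{\left(1 - 1,-56 \right)} = 6 \left(-12 + \left(1 - 1\right) \left(-56\right) + 3 i \sqrt{19}\right) = 6 \left(-12 + 0 \left(-56\right) + 3 i \sqrt{19}\right) = 6 \left(-12 + 0 + 3 i \sqrt{19}\right) = 6 \left(-12 + 3 i \sqrt{19}\right) = -72 + 18 i \sqrt{19}$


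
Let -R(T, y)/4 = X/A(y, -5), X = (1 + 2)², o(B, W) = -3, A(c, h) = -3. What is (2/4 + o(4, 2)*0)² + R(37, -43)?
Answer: 49/4 ≈ 12.250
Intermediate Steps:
X = 9 (X = 3² = 9)
R(T, y) = 12 (R(T, y) = -36/(-3) = -36*(-1)/3 = -4*(-3) = 12)
(2/4 + o(4, 2)*0)² + R(37, -43) = (2/4 - 3*0)² + 12 = (2*(¼) + 0)² + 12 = (½ + 0)² + 12 = (½)² + 12 = ¼ + 12 = 49/4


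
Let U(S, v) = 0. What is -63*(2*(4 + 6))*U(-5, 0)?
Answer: 0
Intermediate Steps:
-63*(2*(4 + 6))*U(-5, 0) = -63*(2*(4 + 6))*0 = -63*(2*10)*0 = -63*20*0 = -0 = -63*0 = 0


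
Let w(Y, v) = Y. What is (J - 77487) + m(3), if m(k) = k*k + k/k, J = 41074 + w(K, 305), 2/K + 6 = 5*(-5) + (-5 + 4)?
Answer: -582449/16 ≈ -36403.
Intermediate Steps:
K = -1/16 (K = 2/(-6 + (5*(-5) + (-5 + 4))) = 2/(-6 + (-25 - 1)) = 2/(-6 - 26) = 2/(-32) = 2*(-1/32) = -1/16 ≈ -0.062500)
J = 657183/16 (J = 41074 - 1/16 = 657183/16 ≈ 41074.)
m(k) = 1 + k² (m(k) = k² + 1 = 1 + k²)
(J - 77487) + m(3) = (657183/16 - 77487) + (1 + 3²) = -582609/16 + (1 + 9) = -582609/16 + 10 = -582449/16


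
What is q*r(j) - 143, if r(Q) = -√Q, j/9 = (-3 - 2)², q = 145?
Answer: -2318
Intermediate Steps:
j = 225 (j = 9*(-3 - 2)² = 9*(-5)² = 9*25 = 225)
q*r(j) - 143 = 145*(-√225) - 143 = 145*(-1*15) - 143 = 145*(-15) - 143 = -2175 - 143 = -2318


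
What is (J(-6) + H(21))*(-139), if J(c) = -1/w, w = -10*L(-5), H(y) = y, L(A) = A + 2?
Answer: -87431/30 ≈ -2914.4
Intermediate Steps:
L(A) = 2 + A
w = 30 (w = -10*(2 - 5) = -10*(-3) = 30)
J(c) = -1/30
(J(-6) + H(21))*(-139) = (-1/30 + 21)*(-139) = (629/30)*(-139) = -87431/30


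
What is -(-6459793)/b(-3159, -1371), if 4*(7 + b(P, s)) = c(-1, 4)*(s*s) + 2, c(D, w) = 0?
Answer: -12919586/13 ≈ -9.9381e+5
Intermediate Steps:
b(P, s) = -13/2 (b(P, s) = -7 + (0*(s*s) + 2)/4 = -7 + (0*s**2 + 2)/4 = -7 + (0 + 2)/4 = -7 + (1/4)*2 = -7 + 1/2 = -13/2)
-(-6459793)/b(-3159, -1371) = -(-6459793)/(-13/2) = -(-6459793)*(-2)/13 = -1*12919586/13 = -12919586/13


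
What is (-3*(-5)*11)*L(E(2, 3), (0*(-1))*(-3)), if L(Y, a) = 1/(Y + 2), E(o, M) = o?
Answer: 165/4 ≈ 41.250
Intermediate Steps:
L(Y, a) = 1/(2 + Y)
(-3*(-5)*11)*L(E(2, 3), (0*(-1))*(-3)) = (-3*(-5)*11)/(2 + 2) = (15*11)/4 = 165*(¼) = 165/4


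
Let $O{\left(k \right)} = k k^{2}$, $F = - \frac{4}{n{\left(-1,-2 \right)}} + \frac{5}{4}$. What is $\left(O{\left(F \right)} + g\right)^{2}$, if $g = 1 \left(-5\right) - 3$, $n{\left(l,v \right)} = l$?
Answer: $\frac{76545001}{4096} \approx 18688.0$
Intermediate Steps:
$F = \frac{21}{4}$ ($F = - \frac{4}{-1} + \frac{5}{4} = \left(-4\right) \left(-1\right) + 5 \cdot \frac{1}{4} = 4 + \frac{5}{4} = \frac{21}{4} \approx 5.25$)
$O{\left(k \right)} = k^{3}$
$g = -8$ ($g = -5 - 3 = -8$)
$\left(O{\left(F \right)} + g\right)^{2} = \left(\left(\frac{21}{4}\right)^{3} - 8\right)^{2} = \left(\frac{9261}{64} - 8\right)^{2} = \left(\frac{8749}{64}\right)^{2} = \frac{76545001}{4096}$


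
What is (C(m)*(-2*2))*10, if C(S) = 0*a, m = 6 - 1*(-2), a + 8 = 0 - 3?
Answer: 0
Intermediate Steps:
a = -11 (a = -8 + (0 - 3) = -8 - 3 = -11)
m = 8 (m = 6 + 2 = 8)
C(S) = 0 (C(S) = 0*(-11) = 0)
(C(m)*(-2*2))*10 = (0*(-2*2))*10 = (0*(-4))*10 = 0*10 = 0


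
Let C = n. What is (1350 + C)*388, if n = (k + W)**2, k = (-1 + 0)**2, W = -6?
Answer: 533500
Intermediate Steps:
k = 1 (k = (-1)**2 = 1)
n = 25 (n = (1 - 6)**2 = (-5)**2 = 25)
C = 25
(1350 + C)*388 = (1350 + 25)*388 = 1375*388 = 533500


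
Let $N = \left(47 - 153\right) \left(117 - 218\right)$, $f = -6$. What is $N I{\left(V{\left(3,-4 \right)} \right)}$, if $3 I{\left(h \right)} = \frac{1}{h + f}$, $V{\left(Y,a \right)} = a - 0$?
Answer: $- \frac{5353}{15} \approx -356.87$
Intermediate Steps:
$V{\left(Y,a \right)} = a$ ($V{\left(Y,a \right)} = a + 0 = a$)
$I{\left(h \right)} = \frac{1}{3 \left(-6 + h\right)}$ ($I{\left(h \right)} = \frac{1}{3 \left(h - 6\right)} = \frac{1}{3 \left(-6 + h\right)}$)
$N = 10706$ ($N = \left(-106\right) \left(-101\right) = 10706$)
$N I{\left(V{\left(3,-4 \right)} \right)} = 10706 \frac{1}{3 \left(-6 - 4\right)} = 10706 \frac{1}{3 \left(-10\right)} = 10706 \cdot \frac{1}{3} \left(- \frac{1}{10}\right) = 10706 \left(- \frac{1}{30}\right) = - \frac{5353}{15}$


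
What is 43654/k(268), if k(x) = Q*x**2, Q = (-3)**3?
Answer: -21827/969624 ≈ -0.022511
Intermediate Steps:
Q = -27
k(x) = -27*x**2
43654/k(268) = 43654/((-27*268**2)) = 43654/((-27*71824)) = 43654/(-1939248) = 43654*(-1/1939248) = -21827/969624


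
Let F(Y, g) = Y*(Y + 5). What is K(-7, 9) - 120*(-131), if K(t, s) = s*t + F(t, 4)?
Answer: 15671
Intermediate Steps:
F(Y, g) = Y*(5 + Y)
K(t, s) = s*t + t*(5 + t)
K(-7, 9) - 120*(-131) = -7*(5 + 9 - 7) - 120*(-131) = -7*7 + 15720 = -49 + 15720 = 15671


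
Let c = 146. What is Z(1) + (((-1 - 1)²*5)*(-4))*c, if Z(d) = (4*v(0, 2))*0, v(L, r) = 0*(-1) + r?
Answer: -11680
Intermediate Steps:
v(L, r) = r (v(L, r) = 0 + r = r)
Z(d) = 0 (Z(d) = (4*2)*0 = 8*0 = 0)
Z(1) + (((-1 - 1)²*5)*(-4))*c = 0 + (((-1 - 1)²*5)*(-4))*146 = 0 + (((-2)²*5)*(-4))*146 = 0 + ((4*5)*(-4))*146 = 0 + (20*(-4))*146 = 0 - 80*146 = 0 - 11680 = -11680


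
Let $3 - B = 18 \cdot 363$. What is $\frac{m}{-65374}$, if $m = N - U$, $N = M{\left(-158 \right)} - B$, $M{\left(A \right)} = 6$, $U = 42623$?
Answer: $\frac{18043}{32687} \approx 0.55199$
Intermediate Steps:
$B = -6531$ ($B = 3 - 18 \cdot 363 = 3 - 6534 = -6531$)
$N = 6537$ ($N = 6 - -6531 = 6 + 6531 = 6537$)
$m = -36086$ ($m = 6537 - 42623 = -36086$)
$\frac{m}{-65374} = - \frac{36086}{-65374} = \left(-36086\right) \left(- \frac{1}{65374}\right) = \frac{18043}{32687}$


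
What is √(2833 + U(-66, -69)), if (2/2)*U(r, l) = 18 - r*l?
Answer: I*√1703 ≈ 41.267*I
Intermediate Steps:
U(r, l) = 18 - l*r (U(r, l) = 18 - r*l = 18 - l*r)
√(2833 + U(-66, -69)) = √(2833 + (18 - 1*(-69)*(-66))) = √(2833 + (18 - 4554)) = √(2833 - 4536) = √(-1703) = I*√1703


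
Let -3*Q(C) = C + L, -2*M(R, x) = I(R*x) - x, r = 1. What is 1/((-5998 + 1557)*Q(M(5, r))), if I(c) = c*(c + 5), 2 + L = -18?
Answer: -6/395249 ≈ -1.5180e-5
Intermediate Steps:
L = -20 (L = -2 - 18 = -20)
I(c) = c*(5 + c)
M(R, x) = x/2 - R*x*(5 + R*x)/2 (M(R, x) = -((R*x)*(5 + R*x) - x)/2 = -(R*x*(5 + R*x) - x)/2 = -(-x + R*x*(5 + R*x))/2 = x/2 - R*x*(5 + R*x)/2)
Q(C) = 20/3 - C/3 (Q(C) = -(C - 20)/3 = -(-20 + C)/3 = 20/3 - C/3)
1/((-5998 + 1557)*Q(M(5, r))) = 1/((-5998 + 1557)*(20/3 - (1 - 1*5*(5 + 5*1))/6)) = 1/((-4441)*(20/3 - (1 - 1*5*(5 + 5))/6)) = -1/(4441*(20/3 - (1 - 1*5*10)/6)) = -1/(4441*(20/3 - (1 - 50)/6)) = -1/(4441*(20/3 - (-49)/6)) = -1/(4441*(20/3 - 1/3*(-49/2))) = -1/(4441*(20/3 + 49/6)) = -1/(4441*89/6) = -1/4441*6/89 = -6/395249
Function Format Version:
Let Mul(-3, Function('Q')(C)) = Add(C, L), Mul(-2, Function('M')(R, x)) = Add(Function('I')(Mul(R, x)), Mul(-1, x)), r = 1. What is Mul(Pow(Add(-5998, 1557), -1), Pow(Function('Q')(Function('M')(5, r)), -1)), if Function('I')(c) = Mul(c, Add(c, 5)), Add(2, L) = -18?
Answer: Rational(-6, 395249) ≈ -1.5180e-5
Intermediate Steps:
L = -20 (L = Add(-2, -18) = -20)
Function('I')(c) = Mul(c, Add(5, c))
Function('M')(R, x) = Add(Mul(Rational(1, 2), x), Mul(Rational(-1, 2), R, x, Add(5, Mul(R, x)))) (Function('M')(R, x) = Mul(Rational(-1, 2), Add(Mul(Mul(R, x), Add(5, Mul(R, x))), Mul(-1, x))) = Mul(Rational(-1, 2), Add(Mul(R, x, Add(5, Mul(R, x))), Mul(-1, x))) = Mul(Rational(-1, 2), Add(Mul(-1, x), Mul(R, x, Add(5, Mul(R, x))))) = Add(Mul(Rational(1, 2), x), Mul(Rational(-1, 2), R, x, Add(5, Mul(R, x)))))
Function('Q')(C) = Add(Rational(20, 3), Mul(Rational(-1, 3), C)) (Function('Q')(C) = Mul(Rational(-1, 3), Add(C, -20)) = Mul(Rational(-1, 3), Add(-20, C)) = Add(Rational(20, 3), Mul(Rational(-1, 3), C)))
Mul(Pow(Add(-5998, 1557), -1), Pow(Function('Q')(Function('M')(5, r)), -1)) = Mul(Pow(Add(-5998, 1557), -1), Pow(Add(Rational(20, 3), Mul(Rational(-1, 3), Mul(Rational(1, 2), 1, Add(1, Mul(-1, 5, Add(5, Mul(5, 1))))))), -1)) = Mul(Pow(-4441, -1), Pow(Add(Rational(20, 3), Mul(Rational(-1, 3), Mul(Rational(1, 2), 1, Add(1, Mul(-1, 5, Add(5, 5)))))), -1)) = Mul(Rational(-1, 4441), Pow(Add(Rational(20, 3), Mul(Rational(-1, 3), Mul(Rational(1, 2), 1, Add(1, Mul(-1, 5, 10))))), -1)) = Mul(Rational(-1, 4441), Pow(Add(Rational(20, 3), Mul(Rational(-1, 3), Mul(Rational(1, 2), 1, Add(1, -50)))), -1)) = Mul(Rational(-1, 4441), Pow(Add(Rational(20, 3), Mul(Rational(-1, 3), Mul(Rational(1, 2), 1, -49))), -1)) = Mul(Rational(-1, 4441), Pow(Add(Rational(20, 3), Mul(Rational(-1, 3), Rational(-49, 2))), -1)) = Mul(Rational(-1, 4441), Pow(Add(Rational(20, 3), Rational(49, 6)), -1)) = Mul(Rational(-1, 4441), Pow(Rational(89, 6), -1)) = Mul(Rational(-1, 4441), Rational(6, 89)) = Rational(-6, 395249)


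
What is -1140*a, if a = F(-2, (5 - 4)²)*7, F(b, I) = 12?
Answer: -95760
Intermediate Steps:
a = 84 (a = 12*7 = 84)
-1140*a = -1140*84 = -95760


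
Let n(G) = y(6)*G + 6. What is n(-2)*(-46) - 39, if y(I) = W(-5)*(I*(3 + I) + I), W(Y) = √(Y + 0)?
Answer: -315 + 5520*I*√5 ≈ -315.0 + 12343.0*I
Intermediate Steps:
W(Y) = √Y
y(I) = I*√5*(I + I*(3 + I)) (y(I) = √(-5)*(I*(3 + I) + I) = (I*√5)*(I + I*(3 + I)) = I*√5*(I + I*(3 + I)))
n(G) = 6 + 60*I*G*√5 (n(G) = (I*6*√5*(4 + 6))*G + 6 = (I*6*√5*10)*G + 6 = (60*I*√5)*G + 6 = 60*I*G*√5 + 6 = 6 + 60*I*G*√5)
n(-2)*(-46) - 39 = (6 + 60*I*(-2)*√5)*(-46) - 39 = (6 - 120*I*√5)*(-46) - 39 = (-276 + 5520*I*√5) - 39 = -315 + 5520*I*√5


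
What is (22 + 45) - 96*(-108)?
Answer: 10435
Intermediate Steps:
(22 + 45) - 96*(-108) = 67 + 10368 = 10435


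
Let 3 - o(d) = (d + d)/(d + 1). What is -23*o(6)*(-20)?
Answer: 4140/7 ≈ 591.43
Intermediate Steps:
o(d) = 3 - 2*d/(1 + d) (o(d) = 3 - (d + d)/(d + 1) = 3 - 2*d/(1 + d))
-23*o(6)*(-20) = -23*(3 + 6)/(1 + 6)*(-20) = -23*9/7*(-20) = -207/7*(-20) = 4140/7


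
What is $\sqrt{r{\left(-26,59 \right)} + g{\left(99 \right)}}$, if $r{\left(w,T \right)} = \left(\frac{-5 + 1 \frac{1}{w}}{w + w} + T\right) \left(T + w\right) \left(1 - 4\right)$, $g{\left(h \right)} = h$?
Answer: $\frac{21 i \sqrt{35266}}{52} \approx 75.839 i$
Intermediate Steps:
$r{\left(w,T \right)} = \left(T + \frac{-5 + \frac{1}{w}}{2 w}\right) \left(- 3 T - 3 w\right)$ ($r{\left(w,T \right)} = \left(\frac{-5 + \frac{1}{w}}{2 w} + T\right) \left(T + w\right) \left(-3\right) = \left(\left(-5 + \frac{1}{w}\right) \frac{1}{2 w} + T\right) \left(- 3 T - 3 w\right) = \left(\frac{-5 + \frac{1}{w}}{2 w} + T\right) \left(- 3 T - 3 w\right) = \left(T + \frac{-5 + \frac{1}{w}}{2 w}\right) \left(- 3 T - 3 w\right)$)
$\sqrt{r{\left(-26,59 \right)} + g{\left(99 \right)}} = \sqrt{\frac{3 \left(\left(-1\right) 59 - 26 \left(-1 + 5 \cdot 59\right) + \left(-26\right)^{2} \left(5 - 2 \cdot 59^{2} - 118 \left(-26\right)\right)\right)}{2 \cdot 676} + 99} = \sqrt{\frac{3}{2} \cdot \frac{1}{676} \left(-59 - 26 \left(-1 + 295\right) + 676 \left(5 - 6962 + 3068\right)\right) + 99} = \sqrt{\frac{3}{2} \cdot \frac{1}{676} \left(-59 - 7644 + 676 \left(5 - 6962 + 3068\right)\right) + 99} = \sqrt{\frac{3}{2} \cdot \frac{1}{676} \left(-59 - 7644 + 676 \left(-3889\right)\right) + 99} = \sqrt{\frac{3}{2} \cdot \frac{1}{676} \left(-59 - 7644 - 2628964\right) + 99} = \sqrt{\frac{3}{2} \cdot \frac{1}{676} \left(-2636667\right) + 99} = \sqrt{- \frac{7910001}{1352} + 99} = \sqrt{- \frac{7776153}{1352}} = \frac{21 i \sqrt{35266}}{52}$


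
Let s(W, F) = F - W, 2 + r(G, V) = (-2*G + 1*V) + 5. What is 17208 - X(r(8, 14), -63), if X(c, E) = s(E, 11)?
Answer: 17134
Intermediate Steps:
r(G, V) = 3 + V - 2*G (r(G, V) = -2 + ((-2*G + 1*V) + 5) = -2 + ((-2*G + V) + 5) = -2 + ((V - 2*G) + 5) = -2 + (5 + V - 2*G) = 3 + V - 2*G)
X(c, E) = 11 - E
17208 - X(r(8, 14), -63) = 17208 - (11 - 1*(-63)) = 17208 - (11 + 63) = 17208 - 1*74 = 17208 - 74 = 17134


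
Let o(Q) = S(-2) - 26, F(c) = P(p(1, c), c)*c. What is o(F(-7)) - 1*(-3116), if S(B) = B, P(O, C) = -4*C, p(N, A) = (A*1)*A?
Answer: 3088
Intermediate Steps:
p(N, A) = A² (p(N, A) = A*A = A²)
F(c) = -4*c² (F(c) = (-4*c)*c = -4*c²)
o(Q) = -28 (o(Q) = -2 - 26 = -28)
o(F(-7)) - 1*(-3116) = -28 - 1*(-3116) = -28 + 3116 = 3088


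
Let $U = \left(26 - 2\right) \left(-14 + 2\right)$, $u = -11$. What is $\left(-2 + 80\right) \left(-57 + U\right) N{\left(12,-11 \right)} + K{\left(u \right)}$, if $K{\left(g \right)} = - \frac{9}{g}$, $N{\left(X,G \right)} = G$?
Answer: $\frac{3256119}{11} \approx 2.9601 \cdot 10^{5}$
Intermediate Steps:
$U = -288$ ($U = 24 \left(-12\right) = -288$)
$\left(-2 + 80\right) \left(-57 + U\right) N{\left(12,-11 \right)} + K{\left(u \right)} = \left(-2 + 80\right) \left(-57 - 288\right) \left(-11\right) - \frac{9}{-11} = 78 \left(-345\right) \left(-11\right) - - \frac{9}{11} = \left(-26910\right) \left(-11\right) + \frac{9}{11} = 296010 + \frac{9}{11} = \frac{3256119}{11}$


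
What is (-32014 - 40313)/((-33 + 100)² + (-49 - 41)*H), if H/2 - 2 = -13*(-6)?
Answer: 72327/9911 ≈ 7.2976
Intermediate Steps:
H = 160 (H = 4 + 2*(-13*(-6)) = 4 + 2*78 = 4 + 156 = 160)
(-32014 - 40313)/((-33 + 100)² + (-49 - 41)*H) = (-32014 - 40313)/((-33 + 100)² + (-49 - 41)*160) = -72327/(67² - 90*160) = -72327/(4489 - 14400) = -72327/(-9911) = -72327*(-1/9911) = 72327/9911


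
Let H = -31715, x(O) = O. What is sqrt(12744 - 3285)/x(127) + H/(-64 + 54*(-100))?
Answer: 31715/5464 + 3*sqrt(1051)/127 ≈ 6.5702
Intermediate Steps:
sqrt(12744 - 3285)/x(127) + H/(-64 + 54*(-100)) = sqrt(12744 - 3285)/127 - 31715/(-64 + 54*(-100)) = sqrt(9459)*(1/127) - 31715/(-64 - 5400) = (3*sqrt(1051))*(1/127) - 31715/(-5464) = 3*sqrt(1051)/127 - 31715*(-1/5464) = 3*sqrt(1051)/127 + 31715/5464 = 31715/5464 + 3*sqrt(1051)/127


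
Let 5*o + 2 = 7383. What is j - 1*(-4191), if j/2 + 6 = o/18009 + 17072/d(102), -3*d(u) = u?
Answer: 4860069649/1530765 ≈ 3174.9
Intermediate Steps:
o = 7381/5 (o = -2/5 + (1/5)*7383 = -2/5 + 7383/5 = 7381/5 ≈ 1476.2)
d(u) = -u/3
j = -1555366466/1530765 (j = -12 + 2*((7381/5)/18009 + 17072/((-1/3*102))) = -12 + 2*((7381/5)*(1/18009) + 17072/(-34)) = -12 + 2*(7381/90045 + 17072*(-1/34)) = -12 + 2*(7381/90045 - 8536/17) = -12 + 2*(-768498643/1530765) = -12 - 1536997286/1530765 = -1555366466/1530765 ≈ -1016.1)
j - 1*(-4191) = -1555366466/1530765 - 1*(-4191) = -1555366466/1530765 + 4191 = 4860069649/1530765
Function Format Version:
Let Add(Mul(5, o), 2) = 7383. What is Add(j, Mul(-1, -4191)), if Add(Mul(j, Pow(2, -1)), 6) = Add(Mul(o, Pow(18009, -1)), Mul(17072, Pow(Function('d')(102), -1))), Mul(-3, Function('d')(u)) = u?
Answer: Rational(4860069649, 1530765) ≈ 3174.9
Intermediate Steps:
o = Rational(7381, 5) (o = Add(Rational(-2, 5), Mul(Rational(1, 5), 7383)) = Add(Rational(-2, 5), Rational(7383, 5)) = Rational(7381, 5) ≈ 1476.2)
Function('d')(u) = Mul(Rational(-1, 3), u)
j = Rational(-1555366466, 1530765) (j = Add(-12, Mul(2, Add(Mul(Rational(7381, 5), Pow(18009, -1)), Mul(17072, Pow(Mul(Rational(-1, 3), 102), -1))))) = Add(-12, Mul(2, Add(Mul(Rational(7381, 5), Rational(1, 18009)), Mul(17072, Pow(-34, -1))))) = Add(-12, Mul(2, Add(Rational(7381, 90045), Mul(17072, Rational(-1, 34))))) = Add(-12, Mul(2, Add(Rational(7381, 90045), Rational(-8536, 17)))) = Add(-12, Mul(2, Rational(-768498643, 1530765))) = Add(-12, Rational(-1536997286, 1530765)) = Rational(-1555366466, 1530765) ≈ -1016.1)
Add(j, Mul(-1, -4191)) = Add(Rational(-1555366466, 1530765), Mul(-1, -4191)) = Add(Rational(-1555366466, 1530765), 4191) = Rational(4860069649, 1530765)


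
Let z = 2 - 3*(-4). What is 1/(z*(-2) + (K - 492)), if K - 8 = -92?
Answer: -1/604 ≈ -0.0016556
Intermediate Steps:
K = -84 (K = 8 - 92 = -84)
z = 14 (z = 2 + 12 = 14)
1/(z*(-2) + (K - 492)) = 1/(14*(-2) + (-84 - 492)) = 1/(-28 - 576) = 1/(-604) = -1/604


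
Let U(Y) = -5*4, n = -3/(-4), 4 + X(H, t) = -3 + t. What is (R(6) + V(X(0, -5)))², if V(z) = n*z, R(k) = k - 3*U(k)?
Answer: 3249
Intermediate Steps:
X(H, t) = -7 + t (X(H, t) = -4 + (-3 + t) = -7 + t)
n = ¾ (n = -3*(-¼) = ¾ ≈ 0.75000)
U(Y) = -20
R(k) = 60 + k (R(k) = k - 3*(-20) = k + 60 = 60 + k)
V(z) = 3*z/4
(R(6) + V(X(0, -5)))² = ((60 + 6) + 3*(-7 - 5)/4)² = (66 + (¾)*(-12))² = (66 - 9)² = 57² = 3249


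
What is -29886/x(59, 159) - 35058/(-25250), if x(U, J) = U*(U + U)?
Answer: -127636926/43947625 ≈ -2.9043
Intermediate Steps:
x(U, J) = 2*U**2 (x(U, J) = U*(2*U) = 2*U**2)
-29886/x(59, 159) - 35058/(-25250) = -29886/(2*59**2) - 35058/(-25250) = -29886/(2*3481) - 35058*(-1/25250) = -29886/6962 + 17529/12625 = -29886*1/6962 + 17529/12625 = -14943/3481 + 17529/12625 = -127636926/43947625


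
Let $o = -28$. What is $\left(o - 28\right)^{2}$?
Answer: $3136$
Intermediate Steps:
$\left(o - 28\right)^{2} = \left(-28 - 28\right)^{2} = \left(-56\right)^{2} = 3136$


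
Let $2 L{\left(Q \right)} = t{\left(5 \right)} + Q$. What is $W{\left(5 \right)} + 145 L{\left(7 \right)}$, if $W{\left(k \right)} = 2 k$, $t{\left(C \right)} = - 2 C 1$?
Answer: $- \frac{415}{2} \approx -207.5$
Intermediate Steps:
$t{\left(C \right)} = - 2 C$
$L{\left(Q \right)} = -5 + \frac{Q}{2}$ ($L{\left(Q \right)} = \frac{\left(-2\right) 5 + Q}{2} = \frac{-10 + Q}{2} = -5 + \frac{Q}{2}$)
$W{\left(5 \right)} + 145 L{\left(7 \right)} = 2 \cdot 5 + 145 \left(-5 + \frac{1}{2} \cdot 7\right) = 10 + 145 \left(-5 + \frac{7}{2}\right) = 10 + 145 \left(- \frac{3}{2}\right) = 10 - \frac{435}{2} = - \frac{415}{2}$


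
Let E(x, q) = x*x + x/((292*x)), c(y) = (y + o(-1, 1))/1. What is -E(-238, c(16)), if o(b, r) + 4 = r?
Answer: -16540049/292 ≈ -56644.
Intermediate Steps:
o(b, r) = -4 + r
c(y) = -3 + y (c(y) = (y + (-4 + 1))/1 = 1*(y - 3) = 1*(-3 + y) = -3 + y)
E(x, q) = 1/292 + x**2 (E(x, q) = x**2 + x*(1/(292*x)) = x**2 + 1/292 = 1/292 + x**2)
-E(-238, c(16)) = -(1/292 + (-238)**2) = -(1/292 + 56644) = -1*16540049/292 = -16540049/292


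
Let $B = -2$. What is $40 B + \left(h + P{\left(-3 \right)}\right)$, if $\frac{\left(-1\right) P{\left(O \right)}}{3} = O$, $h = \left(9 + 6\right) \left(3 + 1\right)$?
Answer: $-11$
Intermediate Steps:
$h = 60$ ($h = 15 \cdot 4 = 60$)
$P{\left(O \right)} = - 3 O$
$40 B + \left(h + P{\left(-3 \right)}\right) = 40 \left(-2\right) + \left(60 - -9\right) = -80 + \left(60 + 9\right) = -80 + 69 = -11$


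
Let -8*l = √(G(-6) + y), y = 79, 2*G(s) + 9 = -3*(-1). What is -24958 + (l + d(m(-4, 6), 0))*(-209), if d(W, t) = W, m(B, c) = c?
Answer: -26212 + 209*√19/4 ≈ -25984.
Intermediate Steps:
G(s) = -3 (G(s) = -9/2 + (-3*(-1))/2 = -9/2 + (½)*3 = -9/2 + 3/2 = -3)
l = -√19/4 (l = -√(-3 + 79)/8 = -√19/4 ≈ -1.0897)
-24958 + (l + d(m(-4, 6), 0))*(-209) = -24958 + (-√19/4 + 6)*(-209) = -24958 + (6 - √19/4)*(-209) = -24958 + (-1254 + 209*√19/4) = -26212 + 209*√19/4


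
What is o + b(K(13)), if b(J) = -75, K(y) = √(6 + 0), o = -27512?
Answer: -27587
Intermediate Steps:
K(y) = √6
o + b(K(13)) = -27512 - 75 = -27587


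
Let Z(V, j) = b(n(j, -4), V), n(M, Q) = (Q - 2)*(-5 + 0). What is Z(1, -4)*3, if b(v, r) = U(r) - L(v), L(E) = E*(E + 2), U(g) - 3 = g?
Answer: -2868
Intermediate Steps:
U(g) = 3 + g
L(E) = E*(2 + E)
n(M, Q) = 10 - 5*Q (n(M, Q) = (-2 + Q)*(-5) = 10 - 5*Q)
b(v, r) = 3 + r - v*(2 + v) (b(v, r) = (3 + r) - v*(2 + v) = 3 + r - v*(2 + v))
Z(V, j) = -957 + V (Z(V, j) = 3 + V - (10 - 5*(-4))*(2 + (10 - 5*(-4))) = 3 + V - (10 + 20)*(2 + (10 + 20)) = 3 + V - 1*30*(2 + 30) = 3 + V - 1*30*32 = 3 + V - 960 = -957 + V)
Z(1, -4)*3 = (-957 + 1)*3 = -956*3 = -2868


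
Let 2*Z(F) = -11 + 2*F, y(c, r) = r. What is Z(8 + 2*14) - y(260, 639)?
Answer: -1217/2 ≈ -608.50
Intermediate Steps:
Z(F) = -11/2 + F (Z(F) = (-11 + 2*F)/2 = -11/2 + F)
Z(8 + 2*14) - y(260, 639) = (-11/2 + (8 + 2*14)) - 1*639 = (-11/2 + (8 + 28)) - 639 = (-11/2 + 36) - 639 = 61/2 - 639 = -1217/2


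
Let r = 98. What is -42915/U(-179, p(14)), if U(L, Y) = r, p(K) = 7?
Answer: -42915/98 ≈ -437.91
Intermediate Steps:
U(L, Y) = 98
-42915/U(-179, p(14)) = -42915/98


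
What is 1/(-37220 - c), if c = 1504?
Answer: -1/38724 ≈ -2.5824e-5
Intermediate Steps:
1/(-37220 - c) = 1/(-37220 - 1*1504) = 1/(-37220 - 1504) = 1/(-38724) = -1/38724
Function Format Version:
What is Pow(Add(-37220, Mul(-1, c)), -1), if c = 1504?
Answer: Rational(-1, 38724) ≈ -2.5824e-5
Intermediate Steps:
Pow(Add(-37220, Mul(-1, c)), -1) = Pow(Add(-37220, Mul(-1, 1504)), -1) = Pow(Add(-37220, -1504), -1) = Pow(-38724, -1) = Rational(-1, 38724)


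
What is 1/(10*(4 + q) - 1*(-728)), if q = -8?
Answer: 1/688 ≈ 0.0014535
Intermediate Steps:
1/(10*(4 + q) - 1*(-728)) = 1/(10*(4 - 8) - 1*(-728)) = 1/(10*(-4) + 728) = 1/(-40 + 728) = 1/688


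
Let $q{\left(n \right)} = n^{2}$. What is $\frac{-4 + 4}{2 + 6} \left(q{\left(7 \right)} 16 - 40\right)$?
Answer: $0$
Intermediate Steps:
$\frac{-4 + 4}{2 + 6} \left(q{\left(7 \right)} 16 - 40\right) = \frac{-4 + 4}{2 + 6} \left(7^{2} \cdot 16 - 40\right) = \frac{0}{8} \left(49 \cdot 16 - 40\right) = 0 \cdot \frac{1}{8} \left(784 - 40\right) = 0 \cdot 744 = 0$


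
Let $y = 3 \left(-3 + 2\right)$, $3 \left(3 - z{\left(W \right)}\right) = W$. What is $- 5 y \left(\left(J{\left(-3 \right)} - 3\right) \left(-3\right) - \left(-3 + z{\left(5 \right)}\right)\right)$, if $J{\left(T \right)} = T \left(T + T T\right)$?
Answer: $970$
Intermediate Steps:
$z{\left(W \right)} = 3 - \frac{W}{3}$
$y = -3$ ($y = 3 \left(-1\right) = -3$)
$J{\left(T \right)} = T \left(T + T^{2}\right)$
$- 5 y \left(\left(J{\left(-3 \right)} - 3\right) \left(-3\right) - \left(-3 + z{\left(5 \right)}\right)\right) = \left(-5\right) \left(-3\right) \left(\left(\left(-3\right)^{2} \left(1 - 3\right) - 3\right) \left(-3\right) + \left(3 - \left(3 - \frac{5}{3}\right)\right)\right) = 15 \left(\left(9 \left(-2\right) - 3\right) \left(-3\right) + \left(3 - \left(3 - \frac{5}{3}\right)\right)\right) = 15 \left(\left(-18 - 3\right) \left(-3\right) + \left(3 - \frac{4}{3}\right)\right) = 15 \left(\left(-21\right) \left(-3\right) + \left(3 - \frac{4}{3}\right)\right) = 15 \left(63 + \frac{5}{3}\right) = 15 \cdot \frac{194}{3} = 970$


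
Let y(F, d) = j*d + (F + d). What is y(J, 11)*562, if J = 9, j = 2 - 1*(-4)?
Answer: 48332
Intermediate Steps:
j = 6 (j = 2 + 4 = 6)
y(F, d) = F + 7*d (y(F, d) = 6*d + (F + d) = F + 7*d)
y(J, 11)*562 = (9 + 7*11)*562 = (9 + 77)*562 = 86*562 = 48332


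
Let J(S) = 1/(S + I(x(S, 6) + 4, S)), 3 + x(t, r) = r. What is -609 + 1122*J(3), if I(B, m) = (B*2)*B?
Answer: -60387/101 ≈ -597.89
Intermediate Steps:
x(t, r) = -3 + r
I(B, m) = 2*B**2 (I(B, m) = (2*B)*B = 2*B**2)
J(S) = 1/(98 + S) (J(S) = 1/(S + 2*((-3 + 6) + 4)**2) = 1/(S + 2*(3 + 4)**2) = 1/(S + 2*7**2) = 1/(S + 2*49) = 1/(S + 98) = 1/(98 + S))
-609 + 1122*J(3) = -609 + 1122/(98 + 3) = -609 + 1122/101 = -60387/101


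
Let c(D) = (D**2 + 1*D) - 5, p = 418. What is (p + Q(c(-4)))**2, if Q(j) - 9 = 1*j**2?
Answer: 226576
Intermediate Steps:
c(D) = -5 + D + D**2 (c(D) = (D**2 + D) - 5 = (D + D**2) - 5 = -5 + D + D**2)
Q(j) = 9 + j**2 (Q(j) = 9 + 1*j**2 = 9 + j**2)
(p + Q(c(-4)))**2 = (418 + (9 + (-5 - 4 + (-4)**2)**2))**2 = (418 + (9 + (-5 - 4 + 16)**2))**2 = (418 + (9 + 7**2))**2 = (418 + (9 + 49))**2 = (418 + 58)**2 = 476**2 = 226576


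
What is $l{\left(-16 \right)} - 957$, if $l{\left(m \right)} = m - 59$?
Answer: $-1032$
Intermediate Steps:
$l{\left(m \right)} = -59 + m$
$l{\left(-16 \right)} - 957 = \left(-59 - 16\right) - 957 = -75 - 957 = -1032$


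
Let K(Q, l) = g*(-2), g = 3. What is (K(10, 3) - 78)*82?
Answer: -6888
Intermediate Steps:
K(Q, l) = -6 (K(Q, l) = 3*(-2) = -6)
(K(10, 3) - 78)*82 = (-6 - 78)*82 = -84*82 = -6888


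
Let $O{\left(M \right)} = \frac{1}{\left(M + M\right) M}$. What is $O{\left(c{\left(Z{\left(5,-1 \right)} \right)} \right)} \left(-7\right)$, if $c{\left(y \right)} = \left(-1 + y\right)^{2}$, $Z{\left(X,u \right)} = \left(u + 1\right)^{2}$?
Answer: $- \frac{7}{2} \approx -3.5$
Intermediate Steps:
$Z{\left(X,u \right)} = \left(1 + u\right)^{2}$
$O{\left(M \right)} = \frac{1}{2 M^{2}}$ ($O{\left(M \right)} = \frac{1}{2 M M} = \frac{\frac{1}{2} \frac{1}{M}}{M} = \frac{1}{2 M^{2}}$)
$O{\left(c{\left(Z{\left(5,-1 \right)} \right)} \right)} \left(-7\right) = \frac{1}{2 \left(-1 + \left(1 - 1\right)^{2}\right)^{4}} \left(-7\right) = \frac{1}{2 \left(-1 + 0^{2}\right)^{4}} \left(-7\right) = \frac{1}{2 \left(-1 + 0\right)^{4}} \left(-7\right) = \frac{1}{2 \cdot 1} \left(-7\right) = \frac{1}{2} \cdot 1 \left(-7\right) = \frac{1}{2} \left(-7\right) = - \frac{7}{2}$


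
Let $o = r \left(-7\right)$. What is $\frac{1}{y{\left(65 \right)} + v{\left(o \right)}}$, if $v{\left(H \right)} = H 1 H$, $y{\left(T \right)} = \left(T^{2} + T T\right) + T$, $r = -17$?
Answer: $\frac{1}{22676} \approx 4.4099 \cdot 10^{-5}$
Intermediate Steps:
$y{\left(T \right)} = T + 2 T^{2}$ ($y{\left(T \right)} = \left(T^{2} + T^{2}\right) + T = 2 T^{2} + T = T + 2 T^{2}$)
$o = 119$ ($o = \left(-17\right) \left(-7\right) = 119$)
$v{\left(H \right)} = H^{2}$ ($v{\left(H \right)} = H H = H^{2}$)
$\frac{1}{y{\left(65 \right)} + v{\left(o \right)}} = \frac{1}{65 \left(1 + 2 \cdot 65\right) + 119^{2}} = \frac{1}{65 \left(1 + 130\right) + 14161} = \frac{1}{65 \cdot 131 + 14161} = \frac{1}{8515 + 14161} = \frac{1}{22676}$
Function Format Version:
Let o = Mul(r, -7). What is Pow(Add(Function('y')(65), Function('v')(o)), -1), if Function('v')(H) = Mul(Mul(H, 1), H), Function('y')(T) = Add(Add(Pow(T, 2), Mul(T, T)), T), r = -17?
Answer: Rational(1, 22676) ≈ 4.4099e-5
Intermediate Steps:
Function('y')(T) = Add(T, Mul(2, Pow(T, 2))) (Function('y')(T) = Add(Add(Pow(T, 2), Pow(T, 2)), T) = Add(Mul(2, Pow(T, 2)), T) = Add(T, Mul(2, Pow(T, 2))))
o = 119 (o = Mul(-17, -7) = 119)
Function('v')(H) = Pow(H, 2) (Function('v')(H) = Mul(H, H) = Pow(H, 2))
Pow(Add(Function('y')(65), Function('v')(o)), -1) = Pow(Add(Mul(65, Add(1, Mul(2, 65))), Pow(119, 2)), -1) = Pow(Add(Mul(65, Add(1, 130)), 14161), -1) = Pow(Add(Mul(65, 131), 14161), -1) = Pow(Add(8515, 14161), -1) = Pow(22676, -1) = Rational(1, 22676)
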